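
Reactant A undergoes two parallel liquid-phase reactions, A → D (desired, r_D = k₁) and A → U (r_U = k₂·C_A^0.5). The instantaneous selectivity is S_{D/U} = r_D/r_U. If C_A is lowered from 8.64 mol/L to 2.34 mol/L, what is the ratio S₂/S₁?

S_{D/U} = (k₁/k₂)·C_A^-0.5, so S₂/S₁ = (C_{A,2}/C_{A,1})^-0.5.
= (2.34/8.64)^(-0.5) = (0.2708)^(-0.5) = 1.92.
Selectivity toward D rises as C_A falls — low-concentration operation is favoured.

1.92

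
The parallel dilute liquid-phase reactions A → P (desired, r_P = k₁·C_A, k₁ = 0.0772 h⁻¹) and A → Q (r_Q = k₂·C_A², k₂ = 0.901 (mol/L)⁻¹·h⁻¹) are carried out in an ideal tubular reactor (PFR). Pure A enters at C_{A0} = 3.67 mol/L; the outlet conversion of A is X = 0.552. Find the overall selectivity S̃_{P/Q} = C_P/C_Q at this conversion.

C_A = C_{A0}(1−X) = 1.644 mol/L.
Along a PFR/batch, dC_P/dC_A = −r_P/(r_P+r_Q) = −k₁/(k₁+k₂·C_A).
Integrating from C_{A0} to C_A: C_P = (0.0772/0.901)·ln[(0.0772+0.901·3.67)/(0.0772+0.901·1.64)] = 0.08568·ln(3.384/1.559) = 0.06642 mol/L.
C_Q = (C_{A0}−C_A)−C_P = 1.959 mol/L; S̃_{P/Q} = 0.06642/1.959 = 0.0339.

0.0339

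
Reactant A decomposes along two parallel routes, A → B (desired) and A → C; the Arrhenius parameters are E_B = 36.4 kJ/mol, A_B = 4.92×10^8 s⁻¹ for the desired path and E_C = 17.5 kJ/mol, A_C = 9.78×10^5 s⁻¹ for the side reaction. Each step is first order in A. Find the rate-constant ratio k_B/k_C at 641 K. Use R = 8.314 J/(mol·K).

14.5

With equal orders, S_{B/C} = k_B/k_C = (A_B/A_C)·exp[(E_C−E_B)/(RT)].
(E_C−E_B)/(RT) = (17.5−36.4)×10³/(8.314×641) = -18900/5329 = -3.546.
k_B/k_C = (4.92×10^8/9.78×10^5)·exp(-3.546) = 503.1 × 0.02883 = 14.5.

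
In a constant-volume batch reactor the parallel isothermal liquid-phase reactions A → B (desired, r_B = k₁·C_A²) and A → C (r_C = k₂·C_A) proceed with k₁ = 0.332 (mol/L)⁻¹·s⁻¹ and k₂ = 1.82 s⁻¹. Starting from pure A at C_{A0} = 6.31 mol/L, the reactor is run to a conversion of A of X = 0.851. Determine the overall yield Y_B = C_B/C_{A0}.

0.323

C_A = C_{A0}(1−X) = 0.9402 mol/L.
Along a PFR/batch, dC_C/dC_A = −r_C/(r_B+r_C) = −k₂/(k₂+k₁·C_A).
Integrating from C_{A0} to C_A: C_C = (1.82/0.332)·ln[(1.82+0.332·6.31)/(1.82+0.332·0.940)] = 5.482·ln(3.915/2.132) = 3.331 mol/L.
Then C_B = (C_{A0}−C_A) − C_C = 5.370 − 3.331 = 2.039 mol/L.
Y_B = C_B/C_{A0} = 2.039/6.31 = 0.323.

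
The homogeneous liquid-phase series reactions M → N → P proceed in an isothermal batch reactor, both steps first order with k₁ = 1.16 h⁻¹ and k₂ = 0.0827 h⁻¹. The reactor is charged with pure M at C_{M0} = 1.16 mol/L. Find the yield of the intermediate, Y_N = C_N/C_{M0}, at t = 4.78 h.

0.721

Solving the coupled first-order balances gives C_N(t) = [k₁/(k₂−k₁)]·C_{M0}·(e^(−k₁t) − e^(−k₂t)).
e^(−k₁t) = e^(−1.16×4.78) = e^(−5.545) = 0.003908; e^(−k₂t) = e^(−0.3953) = 0.6735.
C_N = 1.16×1.16/(0.0827−1.16) × (0.003908−0.6735) = (-1.249)×(-0.6696) = 0.8363 mol/L.
Y_N = C_N/C_{M0} = 0.8363/1.16 = 0.721.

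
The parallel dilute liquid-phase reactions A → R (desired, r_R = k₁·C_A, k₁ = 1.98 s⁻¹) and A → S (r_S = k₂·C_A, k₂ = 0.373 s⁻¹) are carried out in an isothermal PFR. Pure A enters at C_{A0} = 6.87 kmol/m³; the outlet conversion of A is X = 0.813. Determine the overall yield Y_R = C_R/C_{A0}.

0.684

C_A = C_{A0}(1−X) = 1.285 kmol/m³.
Both paths are first order in A, so the instantaneous fraction to R is constant: dC_R/d(−C_A) = k₁/(k₁+k₂) = 0.8415.
C_R = 0.8415·(C_{A0}−C_A) = 0.8415×5.585 = 4.70 kmol/m³.
Y_R = C_R/C_{A0} = 4.700/6.87 = 0.684.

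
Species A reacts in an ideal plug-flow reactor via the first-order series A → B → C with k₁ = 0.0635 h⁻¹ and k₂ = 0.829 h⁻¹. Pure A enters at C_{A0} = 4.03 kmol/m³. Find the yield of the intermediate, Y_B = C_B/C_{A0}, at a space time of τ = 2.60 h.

0.0607

For first-order series with pure A initially, C_B(τ) = k₁C_{A0}/(k₂−k₁)·(e^(−k₁τ) − e^(−k₂τ)).
e^(−k₁τ) = e^(−0.0635×2.60) = e^(−0.1651) = 0.8478; e^(−k₂τ) = e^(−2.155) = 0.1159.
C_B = 0.0635×4.03/(0.829−0.0635) × (0.8478−0.1159) = 0.3343×0.7320 = 0.2447 kmol/m³.
Y_B = C_B/C_{A0} = 0.2447/4.03 = 0.0607.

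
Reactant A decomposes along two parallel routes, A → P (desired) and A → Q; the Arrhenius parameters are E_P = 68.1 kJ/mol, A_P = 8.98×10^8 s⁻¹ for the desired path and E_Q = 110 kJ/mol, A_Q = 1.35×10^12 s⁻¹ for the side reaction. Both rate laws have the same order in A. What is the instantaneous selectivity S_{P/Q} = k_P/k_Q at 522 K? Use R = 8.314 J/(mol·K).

10.4

Since both paths have the same order in A, the concentration cancels and S_{P/Q} = k_P/k_Q = (A_P/A_Q)·exp[(E_Q−E_P)/(RT)].
(E_Q−E_P)/(RT) = (110−68.1)×10³/(8.314×522) = 41900/4340 = 9.655.
k_P/k_Q = (8.98×10^8/1.35×10^12)·exp(9.655) = 6.652×10^-4 × 15593 = 10.4.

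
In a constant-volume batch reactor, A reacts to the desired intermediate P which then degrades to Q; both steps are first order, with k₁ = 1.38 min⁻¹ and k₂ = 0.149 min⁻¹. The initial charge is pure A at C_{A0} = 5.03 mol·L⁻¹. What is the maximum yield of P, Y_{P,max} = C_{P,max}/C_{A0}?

Evaluating C_P at t_opt = ln(k₂/k₁)/(k₂−k₁) gives C_{P,max}/C_{A0} = (k₁/k₂)^[k₂/(k₂−k₁)].
= (1.38/0.149)^(0.149/(0.149−1.38)) = (9.262)^(-0.1210) = 0.7638.

0.764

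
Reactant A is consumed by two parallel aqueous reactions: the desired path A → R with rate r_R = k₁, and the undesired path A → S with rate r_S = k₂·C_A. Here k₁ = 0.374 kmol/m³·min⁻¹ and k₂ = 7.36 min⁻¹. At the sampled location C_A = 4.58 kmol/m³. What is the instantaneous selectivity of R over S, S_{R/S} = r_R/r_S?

S_{R/S} = r_R/r_S = (k₁)/(k₂·C_A) = (k₁/k₂)·C_A⁻¹.
= (0.374) / (7.36×4.580) = 0.3740/33.71 = 0.0111.
The undesired path is higher order in A, so low C_A (CSTR or dilute feed) favours R.

0.0111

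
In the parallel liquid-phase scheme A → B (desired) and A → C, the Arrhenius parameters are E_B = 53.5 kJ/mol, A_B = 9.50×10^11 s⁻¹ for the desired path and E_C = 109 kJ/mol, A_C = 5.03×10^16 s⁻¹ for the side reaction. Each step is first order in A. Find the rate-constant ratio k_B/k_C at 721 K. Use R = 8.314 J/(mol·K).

With equal orders, S_{B/C} = k_B/k_C = (A_B/A_C)·exp[(E_C−E_B)/(RT)].
(E_C−E_B)/(RT) = (109−53.5)×10³/(8.314×721) = 55500/5994 = 9.259.
k_B/k_C = (9.50×10^11/5.03×10^16)·exp(9.259) = 1.889×10^-5 × 10495 = 0.198.
Since E_B < E_C, lowering the temperature improves selectivity toward B.

0.198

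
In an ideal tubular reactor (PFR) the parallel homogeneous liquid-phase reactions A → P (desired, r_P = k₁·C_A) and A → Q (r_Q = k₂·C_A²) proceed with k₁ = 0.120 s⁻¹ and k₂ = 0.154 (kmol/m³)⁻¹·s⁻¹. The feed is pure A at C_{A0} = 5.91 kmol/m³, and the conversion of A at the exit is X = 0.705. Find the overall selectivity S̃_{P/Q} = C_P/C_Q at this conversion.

C_A = C_{A0}(1−X) = 1.743 kmol/m³.
Along a PFR/batch, dC_P/dC_A = −r_P/(r_P+r_Q) = −k₁/(k₁+k₂·C_A).
Integrating from C_{A0} to C_A: C_P = (0.120/0.154)·ln[(0.120+0.154·5.91)/(0.120+0.154·1.74)] = 0.7792·ln(1.030/0.3885) = 0.7599 kmol/m³.
C_Q = (C_{A0}−C_A)−C_P = 3.407 kmol/m³; S̃_{P/Q} = 0.7599/3.407 = 0.223.

0.223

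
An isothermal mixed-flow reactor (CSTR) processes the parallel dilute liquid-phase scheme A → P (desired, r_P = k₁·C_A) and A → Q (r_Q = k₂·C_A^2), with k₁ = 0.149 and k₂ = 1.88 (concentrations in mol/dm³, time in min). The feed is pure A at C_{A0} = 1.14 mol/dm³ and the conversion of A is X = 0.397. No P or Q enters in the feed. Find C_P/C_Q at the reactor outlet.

0.115

Exit C_A = C_{A0}(1−X) = 1.14×0.603 = 0.6874 mol/dm³.
A CSTR operates uniformly at the exit composition, giving r_P = 0.1024 and r_Q = 0.8884 (each k·C_A^n at C_A = 0.6874).
Overall selectivity = C_P/C_Q = r_Pτ/(r_Qτ) = r_P/r_Q = 0.115.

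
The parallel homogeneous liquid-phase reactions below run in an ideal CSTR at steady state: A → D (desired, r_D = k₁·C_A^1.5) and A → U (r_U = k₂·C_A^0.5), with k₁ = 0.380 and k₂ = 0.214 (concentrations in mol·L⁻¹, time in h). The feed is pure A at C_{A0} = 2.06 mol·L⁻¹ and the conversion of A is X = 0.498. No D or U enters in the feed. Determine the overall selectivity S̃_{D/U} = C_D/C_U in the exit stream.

1.84

Exit C_A = C_{A0}(1−X) = 2.06×0.502 = 1.034 mol·L⁻¹.
In a CSTR the entire volume is at exit conditions, so r_D = 0.380×1.034^1.5 = 0.3996 and r_U = 0.214×1.034^0.5 = 0.2176.
Overall selectivity = C_D/C_U = r_Dτ/(r_Uτ) = r_D/r_U = 1.84.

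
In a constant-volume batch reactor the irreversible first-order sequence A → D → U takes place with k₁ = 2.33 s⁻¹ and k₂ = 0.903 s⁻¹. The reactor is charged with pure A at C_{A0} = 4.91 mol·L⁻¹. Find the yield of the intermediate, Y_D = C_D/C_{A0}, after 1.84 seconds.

Solving the coupled first-order balances gives C_D(t) = [k₁/(k₂−k₁)]·C_{A0}·(e^(−k₁t) − e^(−k₂t)).
e^(−k₁t) = e^(−2.33×1.84) = e^(−4.287) = 0.01374; e^(−k₂t) = e^(−1.662) = 0.1899.
C_D = 2.33×4.91/(0.903−2.33) × (0.01374−0.1899) = (-8.017)×(-0.1761) = 1.412 mol·L⁻¹.
Y_D = C_D/C_{A0} = 1.412/4.91 = 0.288.

0.288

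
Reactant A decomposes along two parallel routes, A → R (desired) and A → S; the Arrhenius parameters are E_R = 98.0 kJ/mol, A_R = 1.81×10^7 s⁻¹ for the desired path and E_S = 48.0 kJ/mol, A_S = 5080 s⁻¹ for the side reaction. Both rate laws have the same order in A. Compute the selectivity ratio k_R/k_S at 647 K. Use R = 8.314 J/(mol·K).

0.327

k_R/k_S = (A_R/A_S)·exp[−(E_R−E_S)/(RT)] = (A_R/A_S)·exp[(E_S−E_R)/(RT)].
(E_S−E_R)/(RT) = (48.0−98.0)×10³/(8.314×647) = -50000/5379 = -9.295.
k_R/k_S = (1.81×10^7/5080)·exp(-9.295) = 3563 × 9.187×10^-5 = 0.327.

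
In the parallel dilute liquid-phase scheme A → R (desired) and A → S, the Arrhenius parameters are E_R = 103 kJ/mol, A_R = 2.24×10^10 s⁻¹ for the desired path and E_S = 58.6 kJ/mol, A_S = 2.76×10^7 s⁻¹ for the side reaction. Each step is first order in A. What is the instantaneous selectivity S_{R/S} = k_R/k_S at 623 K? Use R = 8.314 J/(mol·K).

Since both paths have the same order in A, the concentration cancels and S_{R/S} = k_R/k_S = (A_R/A_S)·exp[(E_S−E_R)/(RT)].
(E_S−E_R)/(RT) = (58.6−103)×10³/(8.314×623) = -44400/5180 = -8.572.
k_R/k_S = (2.24×10^10/2.76×10^7)·exp(-8.572) = 811.6 × 1.893×10^-4 = 0.154.

0.154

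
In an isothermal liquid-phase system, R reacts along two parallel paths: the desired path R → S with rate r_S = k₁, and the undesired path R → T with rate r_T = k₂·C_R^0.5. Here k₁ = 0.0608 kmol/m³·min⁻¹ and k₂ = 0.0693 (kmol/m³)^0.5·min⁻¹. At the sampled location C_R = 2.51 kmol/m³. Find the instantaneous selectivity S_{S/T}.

0.554

S_{S/T} = r_S/r_T = (k₁)/(k₂·C_R^0.5) = (k₁/k₂)·C_R^-0.5.
= (0.0608) / (0.0693×2.510^0.5) = 0.06080/0.1098 = 0.554.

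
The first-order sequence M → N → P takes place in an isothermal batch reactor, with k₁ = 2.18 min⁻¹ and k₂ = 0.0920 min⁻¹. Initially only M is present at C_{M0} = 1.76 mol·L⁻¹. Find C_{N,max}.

Evaluating C_N at t_opt = ln(k₂/k₁)/(k₂−k₁) gives C_{N,max}/C_{M0} = (k₁/k₂)^[k₂/(k₂−k₁)].
= (2.18/0.0920)^(0.0920/(0.0920−2.18)) = (23.70)^(-0.04406) = 0.8698.
C_{N,max} = 0.8698×1.76 = 1.53 mol·L⁻¹.

1.53 mol·L⁻¹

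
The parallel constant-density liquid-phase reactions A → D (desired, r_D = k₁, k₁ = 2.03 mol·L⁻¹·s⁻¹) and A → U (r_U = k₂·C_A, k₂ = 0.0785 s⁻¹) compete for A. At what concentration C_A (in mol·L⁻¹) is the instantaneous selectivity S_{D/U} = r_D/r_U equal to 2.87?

9.01 mol·L⁻¹

S_{D/U} = (k₁/k₂)·C_A⁻¹ ⇒ C_A = (S·k₂/k₁)^(-1).
= (2.87×0.0785/2.03)^(-1) = (0.1110)^(-1) = 9.01 mol·L⁻¹.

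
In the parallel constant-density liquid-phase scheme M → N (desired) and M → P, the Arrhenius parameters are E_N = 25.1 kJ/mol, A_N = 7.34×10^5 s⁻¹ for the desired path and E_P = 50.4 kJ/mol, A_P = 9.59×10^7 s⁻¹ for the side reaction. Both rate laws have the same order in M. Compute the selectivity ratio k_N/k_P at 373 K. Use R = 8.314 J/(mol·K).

26.7

k_N/k_P = (A_N/A_P)·exp[−(E_N−E_P)/(RT)] = (A_N/A_P)·exp[(E_P−E_N)/(RT)].
(E_P−E_N)/(RT) = (50.4−25.1)×10³/(8.314×373) = 25300/3101 = 8.158.
k_N/k_P = (7.34×10^5/9.59×10^7)·exp(8.158) = 0.007654 × 3492 = 26.7.
Since E_N < E_P, lowering the temperature improves selectivity toward N.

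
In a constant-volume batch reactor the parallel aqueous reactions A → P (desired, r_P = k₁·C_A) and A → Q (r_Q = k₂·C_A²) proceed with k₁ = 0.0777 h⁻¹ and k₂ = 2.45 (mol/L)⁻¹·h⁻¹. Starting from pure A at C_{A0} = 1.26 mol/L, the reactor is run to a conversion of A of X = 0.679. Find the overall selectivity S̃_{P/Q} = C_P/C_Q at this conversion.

C_A = C_{A0}(1−X) = 0.4045 mol/L.
Along a PFR/batch, dC_P/dC_A = −r_P/(r_P+r_Q) = −k₁/(k₁+k₂·C_A).
Integrating from C_{A0} to C_A: C_P = (0.0777/2.45)·ln[(0.0777+2.45·1.26)/(0.0777+2.45·0.404)] = 0.03171·ln(3.165/1.069) = 0.03443 mol/L.
C_Q = (C_{A0}−C_A)−C_P = 0.8211 mol/L; S̃_{P/Q} = 0.03443/0.8211 = 0.0419.

0.0419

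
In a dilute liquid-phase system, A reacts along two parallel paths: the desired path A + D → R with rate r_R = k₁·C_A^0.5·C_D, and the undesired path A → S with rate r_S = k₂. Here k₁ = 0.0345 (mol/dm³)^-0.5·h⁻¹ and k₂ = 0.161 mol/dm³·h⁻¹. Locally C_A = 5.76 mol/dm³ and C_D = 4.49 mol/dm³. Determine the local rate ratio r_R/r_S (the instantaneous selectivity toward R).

S_{R/S} = r_R/r_S = (k₁·C_A^0.5·C_D)/(k₂) = (k₁/k₂)·C_A^0.5·C_D.
= (0.0345×5.760^0.5×4.490) / (0.161) = 0.3718/0.1610 = 2.31.

2.31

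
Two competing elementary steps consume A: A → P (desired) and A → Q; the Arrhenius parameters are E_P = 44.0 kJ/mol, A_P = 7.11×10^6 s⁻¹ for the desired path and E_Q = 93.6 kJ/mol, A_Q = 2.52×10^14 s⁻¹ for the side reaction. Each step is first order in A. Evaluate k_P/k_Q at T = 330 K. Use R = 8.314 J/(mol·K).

2.00

With equal orders, S_{P/Q} = k_P/k_Q = (A_P/A_Q)·exp[(E_Q−E_P)/(RT)].
(E_Q−E_P)/(RT) = (93.6−44.0)×10³/(8.314×330) = 49600/2744 = 18.08.
k_P/k_Q = (7.11×10^6/2.52×10^14)·exp(18.08) = 2.821×10^-8 × 7.101×10^7 = 2.00.
Since E_P < E_Q, lowering the temperature improves selectivity toward P.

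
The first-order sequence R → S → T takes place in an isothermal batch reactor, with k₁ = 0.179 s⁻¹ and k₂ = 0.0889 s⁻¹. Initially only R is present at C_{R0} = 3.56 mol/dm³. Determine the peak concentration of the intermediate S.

1.78 mol/dm³

At the optimum, C_{S,max}/C_{R0} = (k₁/k₂)^[k₂/(k₂−k₁)].
= (0.179/0.0889)^(0.0889/(0.0889−0.179)) = (2.013)^(-0.9867) = 0.5013.
C_{S,max} = 0.5013×3.56 = 1.78 mol/dm³.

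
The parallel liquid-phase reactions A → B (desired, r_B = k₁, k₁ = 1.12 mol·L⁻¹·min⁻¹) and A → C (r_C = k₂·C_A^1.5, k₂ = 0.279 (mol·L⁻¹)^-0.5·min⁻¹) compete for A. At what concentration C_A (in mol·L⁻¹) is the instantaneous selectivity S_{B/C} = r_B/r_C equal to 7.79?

S_{B/C} = (k₁/k₂)·C_A^-1.5 ⇒ C_A = (S·k₂/k₁)^(1/(-1.5)).
= (7.79×0.279/1.12)^(-0.6667) = (1.941)^(-0.6667) = 0.643 mol·L⁻¹.

0.643 mol·L⁻¹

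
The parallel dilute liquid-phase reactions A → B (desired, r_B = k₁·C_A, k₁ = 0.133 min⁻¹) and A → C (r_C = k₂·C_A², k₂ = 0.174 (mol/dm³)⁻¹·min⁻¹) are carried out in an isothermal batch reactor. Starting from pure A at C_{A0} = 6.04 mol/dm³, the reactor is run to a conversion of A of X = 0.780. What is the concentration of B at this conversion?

0.901 mol/dm³

C_A = C_{A0}(1−X) = 1.329 mol/dm³.
Along a PFR/batch, dC_B/dC_A = −r_B/(r_B+r_C) = −k₁/(k₁+k₂·C_A).
Integrating from C_{A0} to C_A: C_B = (0.133/0.174)·ln[(0.133+0.174·6.04)/(0.133+0.174·1.33)] = 0.7644·ln(1.184/0.3642) = 0.9011 mol/dm³.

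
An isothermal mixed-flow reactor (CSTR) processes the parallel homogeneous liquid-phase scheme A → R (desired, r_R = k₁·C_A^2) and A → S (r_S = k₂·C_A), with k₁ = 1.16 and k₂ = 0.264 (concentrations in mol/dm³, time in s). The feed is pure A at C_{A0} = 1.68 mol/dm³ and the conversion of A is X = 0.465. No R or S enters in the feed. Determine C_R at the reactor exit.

Exit C_A = C_{A0}(1−X) = 1.68×0.535 = 0.8988 mol/dm³.
In a CSTR the entire volume is at exit conditions, so r_R = 1.16×0.8988^2 = 0.9371 and r_S = 0.264×0.8988 = 0.2373.
Fraction of consumed A going to R: r_R/(r_R+r_S) = 0.7980.
C_R = 0.7980·C_{A0}·X = 0.7980×1.68×0.465 = 0.623 mol/dm³.

0.623 mol/dm³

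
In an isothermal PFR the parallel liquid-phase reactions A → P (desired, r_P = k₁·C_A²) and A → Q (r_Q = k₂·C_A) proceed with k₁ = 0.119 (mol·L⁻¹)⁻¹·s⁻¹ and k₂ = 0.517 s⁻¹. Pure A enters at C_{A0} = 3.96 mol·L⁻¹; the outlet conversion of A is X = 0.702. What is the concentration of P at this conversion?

1.01 mol·L⁻¹

C_A = C_{A0}(1−X) = 1.180 mol·L⁻¹.
Along a PFR/batch, dC_Q/dC_A = −r_Q/(r_P+r_Q) = −k₂/(k₂+k₁·C_A).
Integrating from C_{A0} to C_A: C_Q = (0.517/0.119)·ln[(0.517+0.119·3.96)/(0.517+0.119·1.18)] = 4.345·ln(0.9882/0.6574) = 1.771 mol·L⁻¹.
Then C_P = (C_{A0}−C_A) − C_Q = 2.780 − 1.771 = 1.009 mol·L⁻¹.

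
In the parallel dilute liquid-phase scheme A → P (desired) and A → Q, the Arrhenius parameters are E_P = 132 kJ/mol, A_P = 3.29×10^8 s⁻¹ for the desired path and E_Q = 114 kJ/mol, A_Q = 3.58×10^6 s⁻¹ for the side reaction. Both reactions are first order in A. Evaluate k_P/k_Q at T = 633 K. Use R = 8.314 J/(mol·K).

3.01

With equal orders, S_{P/Q} = k_P/k_Q = (A_P/A_Q)·exp[(E_Q−E_P)/(RT)].
(E_Q−E_P)/(RT) = (114−132)×10³/(8.314×633) = -18000/5263 = -3.420.
k_P/k_Q = (3.29×10^8/3.58×10^6)·exp(-3.420) = 91.90 × 0.03270 = 3.01.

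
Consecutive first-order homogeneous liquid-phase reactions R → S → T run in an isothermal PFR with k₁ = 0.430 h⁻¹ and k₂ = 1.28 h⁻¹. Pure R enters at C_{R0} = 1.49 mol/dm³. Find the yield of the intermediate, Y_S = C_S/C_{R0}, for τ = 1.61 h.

The intermediate concentration in a first-order A→B→C sequence is C_S = k₁C_{R0}(e^(−k₁τ) − e^(−k₂τ))/(k₂−k₁).
e^(−k₁τ) = e^(−0.430×1.61) = e^(−0.6923) = 0.5004; e^(−k₂τ) = e^(−2.061) = 0.1274.
C_S = 0.430×1.49/(1.28−0.430) × (0.5004−0.1274) = 0.7538×0.3731 = 0.2812 mol/dm³.
Y_S = C_S/C_{R0} = 0.2812/1.49 = 0.189.

0.189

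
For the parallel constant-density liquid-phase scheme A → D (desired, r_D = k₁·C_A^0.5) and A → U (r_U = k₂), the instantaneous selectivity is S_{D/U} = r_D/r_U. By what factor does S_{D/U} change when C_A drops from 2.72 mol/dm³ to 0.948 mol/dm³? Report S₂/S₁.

S_{D/U} = (k₁/k₂)·C_A^0.5, so S₂/S₁ = (C_{A,2}/C_{A,1})^0.5.
= (0.948/2.72)^0.5 = (0.3485)^0.5 = 0.590.
Selectivity toward D falls as C_A falls — high-concentration operation is favoured.

0.590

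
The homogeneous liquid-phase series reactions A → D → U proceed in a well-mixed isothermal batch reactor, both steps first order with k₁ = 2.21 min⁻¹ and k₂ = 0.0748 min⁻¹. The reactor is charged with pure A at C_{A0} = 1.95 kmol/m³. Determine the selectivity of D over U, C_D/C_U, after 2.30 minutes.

6.72

For first-order series with pure A initially, C_D(t) = k₁C_{A0}/(k₂−k₁)·(e^(−k₁t) − e^(−k₂t)).
e^(−k₁t) = e^(−2.21×2.30) = e^(−5.083) = 0.006201; e^(−k₂t) = e^(−0.1720) = 0.8419.
C_D = 2.21×1.95/(0.0748−2.21) × (0.006201−0.8419) = (-2.018)×(-0.8357) = 1.687 kmol/m³.
C_A = C_{A0}e^(−k₁t) = 0.01209 kmol/m³, so C_U = C_{A0}−C_A−C_D = 0.2511 kmol/m³; C_D/C_U = 6.72.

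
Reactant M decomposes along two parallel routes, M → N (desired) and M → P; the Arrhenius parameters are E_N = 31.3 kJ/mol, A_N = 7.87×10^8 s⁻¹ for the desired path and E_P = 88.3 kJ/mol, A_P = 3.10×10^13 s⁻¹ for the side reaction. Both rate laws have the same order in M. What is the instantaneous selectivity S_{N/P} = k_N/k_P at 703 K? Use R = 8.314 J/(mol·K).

With equal orders, S_{N/P} = k_N/k_P = (A_N/A_P)·exp[(E_P−E_N)/(RT)].
(E_P−E_N)/(RT) = (88.3−31.3)×10³/(8.314×703) = 57000/5845 = 9.752.
k_N/k_P = (7.87×10^8/3.10×10^13)·exp(9.752) = 2.539×10^-5 × 17195 = 0.437.

0.437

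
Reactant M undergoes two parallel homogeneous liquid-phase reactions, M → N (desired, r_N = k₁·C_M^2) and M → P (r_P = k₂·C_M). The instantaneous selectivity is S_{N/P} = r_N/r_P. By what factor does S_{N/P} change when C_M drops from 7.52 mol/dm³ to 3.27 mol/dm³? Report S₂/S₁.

0.435

S_{N/P} = (k₁/k₂)·C_M, so S₂/S₁ = (C_{M,2}/C_{M,1}).
= 3.27/7.52 = 0.435.
Selectivity toward N falls as C_M falls — high-concentration operation is favoured.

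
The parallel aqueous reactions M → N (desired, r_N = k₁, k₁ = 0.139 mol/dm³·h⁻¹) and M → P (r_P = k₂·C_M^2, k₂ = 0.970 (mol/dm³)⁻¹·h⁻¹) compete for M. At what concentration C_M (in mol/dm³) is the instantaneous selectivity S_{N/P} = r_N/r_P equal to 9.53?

S_{N/P} = (k₁/k₂)·C_M^-2 ⇒ C_M = (S·k₂/k₁)^(-0.5).
= (9.53×0.970/0.139)^(-0.5) = (66.50)^(-0.5) = 0.123 mol/dm³.

0.123 mol/dm³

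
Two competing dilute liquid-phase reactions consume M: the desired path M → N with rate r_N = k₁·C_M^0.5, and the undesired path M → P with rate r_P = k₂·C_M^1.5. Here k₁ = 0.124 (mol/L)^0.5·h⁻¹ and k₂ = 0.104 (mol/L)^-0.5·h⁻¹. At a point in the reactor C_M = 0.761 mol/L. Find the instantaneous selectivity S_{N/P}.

1.57

S_{N/P} = r_N/r_P = (k₁·C_M^0.5)/(k₂·C_M^1.5) = (k₁/k₂)·C_M⁻¹.
= (0.124×0.7610^0.5) / (0.104×0.7610^1.5) = 0.1082/0.06904 = 1.57.
The undesired path is higher order in M, so low C_M (CSTR or dilute feed) favours N.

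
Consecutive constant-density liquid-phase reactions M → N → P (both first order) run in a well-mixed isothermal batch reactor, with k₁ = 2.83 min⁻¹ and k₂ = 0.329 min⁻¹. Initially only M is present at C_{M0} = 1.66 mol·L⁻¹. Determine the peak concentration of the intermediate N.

1.25 mol·L⁻¹

At the optimum, C_{N,max}/C_{M0} = (k₁/k₂)^[k₂/(k₂−k₁)].
= (2.83/0.329)^(0.329/(0.329−2.83)) = (8.602)^(-0.1315) = 0.7535.
C_{N,max} = 0.7535×1.66 = 1.25 mol·L⁻¹.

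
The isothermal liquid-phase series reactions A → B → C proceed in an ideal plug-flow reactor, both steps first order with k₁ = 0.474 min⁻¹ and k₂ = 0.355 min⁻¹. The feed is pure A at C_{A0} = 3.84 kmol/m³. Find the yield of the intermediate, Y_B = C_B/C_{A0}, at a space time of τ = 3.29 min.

0.401

Solving the coupled first-order balances gives C_B(τ) = [k₁/(k₂−k₁)]·C_{A0}·(e^(−k₁τ) − e^(−k₂τ)).
e^(−k₁τ) = e^(−0.474×3.29) = e^(−1.559) = 0.2102; e^(−k₂τ) = e^(−1.168) = 0.3110.
C_B = 0.474×3.84/(0.355−0.474) × (0.2102−0.3110) = (-15.30)×(-0.1008) = 1.541 kmol/m³.
Y_B = C_B/C_{A0} = 1.541/3.84 = 0.401.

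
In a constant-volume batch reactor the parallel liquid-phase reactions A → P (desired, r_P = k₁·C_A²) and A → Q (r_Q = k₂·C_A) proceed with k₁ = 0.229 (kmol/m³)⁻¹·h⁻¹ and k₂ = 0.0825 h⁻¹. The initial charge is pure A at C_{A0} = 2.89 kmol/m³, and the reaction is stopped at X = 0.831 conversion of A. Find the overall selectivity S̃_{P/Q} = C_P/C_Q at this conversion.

C_A = C_{A0}(1−X) = 0.4884 kmol/m³.
Along a PFR/batch, dC_Q/dC_A = −r_Q/(r_P+r_Q) = −k₂/(k₂+k₁·C_A).
Integrating from C_{A0} to C_A: C_Q = (0.0825/0.229)·ln[(0.0825+0.229·2.89)/(0.0825+0.229·0.488)] = 0.3603·ln(0.7443/0.1943) = 0.4838 kmol/m³.
Then C_P = (C_{A0}−C_A) − C_Q = 2.402 − 0.4838 = 1.918 kmol/m³.
S̃_{P/Q} = C_P/C_Q = 1.918/0.4838 = 3.96.

3.96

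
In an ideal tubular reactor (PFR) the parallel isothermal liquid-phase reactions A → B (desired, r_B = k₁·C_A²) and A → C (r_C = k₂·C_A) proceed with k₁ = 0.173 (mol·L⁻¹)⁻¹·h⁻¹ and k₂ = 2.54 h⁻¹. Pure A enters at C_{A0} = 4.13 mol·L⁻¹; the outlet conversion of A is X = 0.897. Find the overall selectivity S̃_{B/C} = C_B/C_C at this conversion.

C_A = C_{A0}(1−X) = 0.4254 mol·L⁻¹.
Along a PFR/batch, dC_C/dC_A = −r_C/(r_B+r_C) = −k₂/(k₂+k₁·C_A).
Integrating from C_{A0} to C_A: C_C = (2.54/0.173)·ln[(2.54+0.173·4.13)/(2.54+0.173·0.425)] = 14.68·ln(3.254/2.614) = 3.220 mol·L⁻¹.
Then C_B = (C_{A0}−C_A) − C_C = 3.705 − 3.220 = 0.4847 mol·L⁻¹.
S̃_{B/C} = C_B/C_C = 0.4847/3.220 = 0.151.

0.151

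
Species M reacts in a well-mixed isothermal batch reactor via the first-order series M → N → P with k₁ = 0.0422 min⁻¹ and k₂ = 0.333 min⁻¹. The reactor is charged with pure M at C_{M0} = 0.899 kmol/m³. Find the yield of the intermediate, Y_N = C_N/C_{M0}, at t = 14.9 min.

0.0764

Solving the coupled first-order balances gives C_N(t) = [k₁/(k₂−k₁)]·C_{M0}·(e^(−k₁t) − e^(−k₂t)).
e^(−k₁t) = e^(−0.0422×14.9) = e^(−0.6288) = 0.5332; e^(−k₂t) = e^(−4.962) = 0.007001.
C_N = 0.0422×0.899/(0.333−0.0422) × (0.5332−0.007001) = 0.1305×0.5262 = 0.06865 kmol/m³.
Y_N = C_N/C_{M0} = 0.06865/0.899 = 0.0764.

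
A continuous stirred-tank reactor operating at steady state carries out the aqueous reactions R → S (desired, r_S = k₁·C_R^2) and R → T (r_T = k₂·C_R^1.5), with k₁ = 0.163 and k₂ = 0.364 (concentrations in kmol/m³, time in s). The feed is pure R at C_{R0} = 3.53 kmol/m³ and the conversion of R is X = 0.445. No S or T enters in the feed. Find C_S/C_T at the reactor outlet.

Exit C_R = C_{R0}(1−X) = 3.53×0.555 = 1.959 kmol/m³.
Rates in a CSTR are evaluated at the outlet concentration: r_S = 0.163×1.959^2 = 0.6256, r_T = 0.364×1.959^1.5 = 0.9982.
Overall selectivity = C_S/C_T = r_Sτ/(r_Tτ) = r_S/r_T = 0.627.

0.627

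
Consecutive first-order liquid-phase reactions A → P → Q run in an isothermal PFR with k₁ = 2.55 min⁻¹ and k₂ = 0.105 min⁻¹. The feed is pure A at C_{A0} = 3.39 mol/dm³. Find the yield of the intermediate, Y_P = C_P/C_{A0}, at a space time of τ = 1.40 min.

0.871

The intermediate concentration in a first-order A→B→C sequence is C_P = k₁C_{A0}(e^(−k₁τ) − e^(−k₂τ))/(k₂−k₁).
e^(−k₁τ) = e^(−2.55×1.40) = e^(−3.570) = 0.02816; e^(−k₂τ) = e^(−0.1470) = 0.8633.
C_P = 2.55×3.39/(0.105−2.55) × (0.02816−0.8633) = (-3.536)×(-0.8351) = 2.953 mol/dm³.
Y_P = C_P/C_{A0} = 2.953/3.39 = 0.871.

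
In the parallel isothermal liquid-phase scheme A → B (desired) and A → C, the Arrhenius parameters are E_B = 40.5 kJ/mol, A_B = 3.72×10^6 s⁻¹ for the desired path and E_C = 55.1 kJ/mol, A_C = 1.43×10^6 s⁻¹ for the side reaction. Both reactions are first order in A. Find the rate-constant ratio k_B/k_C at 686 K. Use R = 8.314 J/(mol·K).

33.6

With equal orders, S_{B/C} = k_B/k_C = (A_B/A_C)·exp[(E_C−E_B)/(RT)].
(E_C−E_B)/(RT) = (55.1−40.5)×10³/(8.314×686) = 14600/5703 = 2.560.
k_B/k_C = (3.72×10^6/1.43×10^6)·exp(2.560) = 2.601 × 12.93 = 33.6.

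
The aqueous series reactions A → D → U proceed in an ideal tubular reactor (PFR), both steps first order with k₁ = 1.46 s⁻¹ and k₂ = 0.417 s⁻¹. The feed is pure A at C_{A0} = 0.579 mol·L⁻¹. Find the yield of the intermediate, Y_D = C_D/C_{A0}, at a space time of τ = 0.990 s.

0.596

Solving the coupled first-order balances gives C_D(τ) = [k₁/(k₂−k₁)]·C_{A0}·(e^(−k₁τ) − e^(−k₂τ)).
e^(−k₁τ) = e^(−1.46×0.990) = e^(−1.445) = 0.2357; e^(−k₂τ) = e^(−0.4128) = 0.6618.
C_D = 1.46×0.579/(0.417−1.46) × (0.2357−0.6618) = (-0.8105)×(-0.4261) = 0.3454 mol·L⁻¹.
Y_D = C_D/C_{A0} = 0.3454/0.579 = 0.596.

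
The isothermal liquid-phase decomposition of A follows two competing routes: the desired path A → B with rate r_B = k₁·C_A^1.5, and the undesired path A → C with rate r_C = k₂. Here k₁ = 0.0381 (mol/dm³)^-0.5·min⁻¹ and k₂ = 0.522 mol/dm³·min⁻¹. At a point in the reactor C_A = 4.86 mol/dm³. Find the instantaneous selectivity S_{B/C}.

S_{B/C} = r_B/r_C = (k₁·C_A^1.5)/(k₂) = (k₁/k₂)·C_A^1.5.
= (0.0381×4.860^1.5) / (0.522) = 0.4082/0.5220 = 0.782.

0.782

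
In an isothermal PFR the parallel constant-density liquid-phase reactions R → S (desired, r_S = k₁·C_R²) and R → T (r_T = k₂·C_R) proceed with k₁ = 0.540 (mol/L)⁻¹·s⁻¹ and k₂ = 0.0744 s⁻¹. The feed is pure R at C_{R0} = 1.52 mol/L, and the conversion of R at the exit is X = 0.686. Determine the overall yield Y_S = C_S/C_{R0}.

C_R = C_{R0}(1−X) = 0.4773 mol/L.
Along a PFR/batch, dC_T/dC_R = −r_T/(r_S+r_T) = −k₂/(k₂+k₁·C_R).
Integrating from C_{R0} to C_R: C_T = (0.0744/0.540)·ln[(0.0744+0.540·1.52)/(0.0744+0.540·0.477)] = 0.1378·ln(0.8952/0.3321) = 0.1366 mol/L.
Then C_S = (C_{R0}−C_R) − C_T = 1.043 − 0.1366 = 0.9061 mol/L.
Y_S = C_S/C_{R0} = 0.9061/1.52 = 0.596.

0.596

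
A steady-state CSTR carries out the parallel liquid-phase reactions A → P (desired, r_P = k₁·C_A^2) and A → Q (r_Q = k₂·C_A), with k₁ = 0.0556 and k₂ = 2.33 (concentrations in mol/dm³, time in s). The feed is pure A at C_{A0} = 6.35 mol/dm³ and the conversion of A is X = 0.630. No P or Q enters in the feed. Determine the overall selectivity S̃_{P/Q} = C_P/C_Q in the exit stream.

0.0561

Exit C_A = C_{A0}(1−X) = 6.35×0.370 = 2.349 mol/dm³.
Rates in a CSTR are evaluated at the outlet concentration: r_P = 0.0556×2.349^2 = 0.3069, r_Q = 2.33×2.349 = 5.474.
Overall selectivity = C_P/C_Q = r_Pτ/(r_Qτ) = r_P/r_Q = 0.0561.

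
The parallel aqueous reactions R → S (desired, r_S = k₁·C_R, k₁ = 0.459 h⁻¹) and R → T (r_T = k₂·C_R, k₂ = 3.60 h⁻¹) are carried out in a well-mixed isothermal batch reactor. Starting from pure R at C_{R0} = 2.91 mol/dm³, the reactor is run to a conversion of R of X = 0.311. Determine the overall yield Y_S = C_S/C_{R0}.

0.0352

C_R = C_{R0}(1−X) = 2.005 mol/dm³.
Both paths are first order in R, so the instantaneous fraction to S is constant: dC_S/d(−C_R) = k₁/(k₁+k₂) = 0.1131.
C_S = 0.1131·(C_{R0}−C_R) = 0.1131×0.9050 = 0.102 mol/dm³.
Y_S = C_S/C_{R0} = 0.1023/2.91 = 0.0352.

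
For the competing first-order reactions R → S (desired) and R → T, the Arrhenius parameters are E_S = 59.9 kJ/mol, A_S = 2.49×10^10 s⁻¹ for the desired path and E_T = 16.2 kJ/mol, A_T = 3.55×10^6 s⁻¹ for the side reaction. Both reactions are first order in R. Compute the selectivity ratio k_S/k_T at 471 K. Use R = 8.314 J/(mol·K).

0.0999

k_S/k_T = (A_S/A_T)·exp[−(E_S−E_T)/(RT)] = (A_S/A_T)·exp[(E_T−E_S)/(RT)].
(E_T−E_S)/(RT) = (16.2−59.9)×10³/(8.314×471) = -43700/3916 = -11.16.
k_S/k_T = (2.49×10^10/3.55×10^6)·exp(-11.16) = 7014 × 1.424×10^-5 = 0.0999.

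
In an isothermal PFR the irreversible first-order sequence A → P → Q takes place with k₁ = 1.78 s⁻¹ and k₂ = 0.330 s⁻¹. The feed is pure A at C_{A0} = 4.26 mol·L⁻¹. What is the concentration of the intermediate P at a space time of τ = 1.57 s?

2.80 mol·L⁻¹

For first-order series with pure A initially, C_P(τ) = k₁C_{A0}/(k₂−k₁)·(e^(−k₁τ) − e^(−k₂τ)).
e^(−k₁τ) = e^(−1.78×1.57) = e^(−2.795) = 0.06114; e^(−k₂τ) = e^(−0.5181) = 0.5957.
C_P = 1.78×4.26/(0.330−1.78) × (0.06114−0.5957) = (-5.230)×(-0.5345) = 2.795 mol·L⁻¹.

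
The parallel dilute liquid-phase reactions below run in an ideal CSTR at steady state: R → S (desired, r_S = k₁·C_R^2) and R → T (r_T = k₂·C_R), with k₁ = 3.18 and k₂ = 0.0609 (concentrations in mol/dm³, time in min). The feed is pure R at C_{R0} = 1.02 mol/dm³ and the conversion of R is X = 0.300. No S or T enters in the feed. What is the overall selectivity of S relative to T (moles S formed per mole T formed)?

Exit C_R = C_{R0}(1−X) = 1.02×0.700 = 0.7140 mol/dm³.
In a CSTR the entire volume is at exit conditions, so r_S = 3.18×0.7140^2 = 1.621 and r_T = 0.0609×0.7140 = 0.04348.
Overall selectivity = C_S/C_T = r_Sτ/(r_Tτ) = r_S/r_T = 37.3.

37.3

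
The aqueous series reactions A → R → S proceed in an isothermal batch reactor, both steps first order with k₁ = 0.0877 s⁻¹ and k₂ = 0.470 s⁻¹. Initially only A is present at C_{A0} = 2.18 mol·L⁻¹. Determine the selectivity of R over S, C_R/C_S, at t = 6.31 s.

Solving the coupled first-order balances gives C_R(t) = [k₁/(k₂−k₁)]·C_{A0}·(e^(−k₁t) − e^(−k₂t)).
e^(−k₁t) = e^(−0.0877×6.31) = e^(−0.5534) = 0.5750; e^(−k₂t) = e^(−2.966) = 0.05152.
C_R = 0.0877×2.18/(0.470−0.0877) × (0.5750−0.05152) = 0.5001×0.5235 = 0.2618 mol·L⁻¹.
C_A = C_{A0}e^(−k₁t) = 1.253 mol·L⁻¹, so C_S = C_{A0}−C_A−C_R = 0.6647 mol·L⁻¹; C_R/C_S = 0.394.

0.394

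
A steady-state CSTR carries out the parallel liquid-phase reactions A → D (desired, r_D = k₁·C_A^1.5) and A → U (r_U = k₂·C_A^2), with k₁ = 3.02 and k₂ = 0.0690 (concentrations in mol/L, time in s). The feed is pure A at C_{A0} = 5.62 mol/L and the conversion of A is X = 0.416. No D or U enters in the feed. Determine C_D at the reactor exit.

Exit C_A = C_{A0}(1−X) = 5.62×0.584 = 3.282 mol/L.
Rates in a CSTR are evaluated at the outlet concentration: r_D = 3.02×3.282^1.5 = 17.96, r_U = 0.0690×3.282^2 = 0.7433.
Fraction of consumed A going to D: r_D/(r_D+r_U) = 0.9603.
C_D = 0.9603·C_{A0}·X = 0.9603×5.62×0.416 = 2.24 mol/L.

2.24 mol/L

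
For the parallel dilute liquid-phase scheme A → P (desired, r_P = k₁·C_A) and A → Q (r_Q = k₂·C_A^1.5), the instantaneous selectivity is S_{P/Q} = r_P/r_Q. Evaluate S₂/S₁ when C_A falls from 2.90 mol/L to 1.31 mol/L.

S_{P/Q} = (k₁/k₂)·C_A^-0.5, so S₂/S₁ = (C_{A,2}/C_{A,1})^-0.5.
= (1.31/2.90)^(-0.5) = (0.4517)^(-0.5) = 1.49.

1.49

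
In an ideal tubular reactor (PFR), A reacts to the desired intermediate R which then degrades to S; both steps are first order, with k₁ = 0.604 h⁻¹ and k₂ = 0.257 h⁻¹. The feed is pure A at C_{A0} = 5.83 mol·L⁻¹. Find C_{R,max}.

3.10 mol·L⁻¹

At the optimum, C_{R,max}/C_{A0} = (k₁/k₂)^[k₂/(k₂−k₁)].
= (0.604/0.257)^(0.257/(0.257−0.604)) = (2.350)^(-0.7406) = 0.5311.
C_{R,max} = 0.5311×5.83 = 3.10 mol·L⁻¹.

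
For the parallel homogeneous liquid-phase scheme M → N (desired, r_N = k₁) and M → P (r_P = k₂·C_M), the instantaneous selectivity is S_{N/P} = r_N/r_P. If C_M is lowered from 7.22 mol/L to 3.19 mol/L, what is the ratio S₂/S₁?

2.26

S_{N/P} = (k₁/k₂)·C_M⁻¹, so S₂/S₁ = (C_{M,2}/C_{M,1})⁻¹.
= 7.22/3.19 = 2.26.
Selectivity toward N rises as C_M falls — low-concentration operation is favoured.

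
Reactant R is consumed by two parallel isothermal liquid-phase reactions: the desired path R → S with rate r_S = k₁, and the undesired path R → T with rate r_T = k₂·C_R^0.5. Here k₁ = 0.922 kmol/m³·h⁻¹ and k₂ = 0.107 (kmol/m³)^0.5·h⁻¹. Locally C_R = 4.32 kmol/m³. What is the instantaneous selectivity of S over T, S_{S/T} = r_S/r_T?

S_{S/T} = r_S/r_T = (k₁)/(k₂·C_R^0.5) = (k₁/k₂)·C_R^-0.5.
= (0.922) / (0.107×4.320^0.5) = 0.9220/0.2224 = 4.15.
The undesired path is higher order in R, so low C_R (CSTR or dilute feed) favours S.

4.15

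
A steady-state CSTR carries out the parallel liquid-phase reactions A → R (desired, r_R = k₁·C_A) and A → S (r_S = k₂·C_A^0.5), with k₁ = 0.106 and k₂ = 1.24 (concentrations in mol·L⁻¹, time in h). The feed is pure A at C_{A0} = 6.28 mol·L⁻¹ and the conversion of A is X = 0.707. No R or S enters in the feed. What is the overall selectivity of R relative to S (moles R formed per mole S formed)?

0.116

Exit C_A = C_{A0}(1−X) = 6.28×0.293 = 1.840 mol·L⁻¹.
In a CSTR the entire volume is at exit conditions, so r_R = 0.106×1.840 = 0.1950 and r_S = 1.24×1.840^0.5 = 1.682.
Overall selectivity = C_R/C_S = r_Rτ/(r_Sτ) = r_R/r_S = 0.116.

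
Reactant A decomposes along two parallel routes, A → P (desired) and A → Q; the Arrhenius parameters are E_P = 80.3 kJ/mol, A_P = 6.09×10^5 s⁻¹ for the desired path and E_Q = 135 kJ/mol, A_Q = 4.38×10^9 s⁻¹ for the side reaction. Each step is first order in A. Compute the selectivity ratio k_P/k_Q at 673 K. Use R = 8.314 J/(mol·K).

k_P/k_Q = (A_P/A_Q)·exp[−(E_P−E_Q)/(RT)] = (A_P/A_Q)·exp[(E_Q−E_P)/(RT)].
(E_Q−E_P)/(RT) = (135−80.3)×10³/(8.314×673) = 54700/5595 = 9.776.
k_P/k_Q = (6.09×10^5/4.38×10^9)·exp(9.776) = 1.390×10^-4 × 17607 = 2.45.
Since E_P < E_Q, lowering the temperature improves selectivity toward P.

2.45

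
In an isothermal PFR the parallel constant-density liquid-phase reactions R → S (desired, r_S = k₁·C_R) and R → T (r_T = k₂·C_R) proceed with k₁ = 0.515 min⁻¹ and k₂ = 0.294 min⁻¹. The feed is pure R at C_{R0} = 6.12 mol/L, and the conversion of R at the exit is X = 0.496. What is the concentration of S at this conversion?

C_R = C_{R0}(1−X) = 3.084 mol/L.
Both paths are first order in R, so the instantaneous fraction to S is constant: dC_S/d(−C_R) = k₁/(k₁+k₂) = 0.6366.
C_S = 0.6366·(C_{R0}−C_R) = 0.6366×3.036 = 1.93 mol/L.

1.93 mol/L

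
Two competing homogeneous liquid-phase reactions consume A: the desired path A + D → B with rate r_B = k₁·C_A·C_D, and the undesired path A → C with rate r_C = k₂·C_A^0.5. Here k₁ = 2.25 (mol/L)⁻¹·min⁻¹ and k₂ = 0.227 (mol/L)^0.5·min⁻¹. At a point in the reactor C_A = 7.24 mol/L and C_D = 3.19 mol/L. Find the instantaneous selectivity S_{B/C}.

S_{B/C} = r_B/r_C = (k₁·C_A·C_D)/(k₂·C_A^0.5) = (k₁/k₂)·C_A^0.5·C_D.
= (2.25×7.240×3.190) / (0.227×7.240^0.5) = 51.97/0.6108 = 85.1.
Since the desired path is higher order in A, keeping C_A high (PFR or concentrated feed) favours B.

85.1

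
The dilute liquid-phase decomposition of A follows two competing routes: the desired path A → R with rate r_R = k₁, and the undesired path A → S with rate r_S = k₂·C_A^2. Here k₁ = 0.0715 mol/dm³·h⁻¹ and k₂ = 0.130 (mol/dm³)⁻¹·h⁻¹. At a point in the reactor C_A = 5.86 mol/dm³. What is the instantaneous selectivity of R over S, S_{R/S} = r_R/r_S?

0.0160

S_{R/S} = r_R/r_S = (k₁)/(k₂·C_A^2) = (k₁/k₂)·C_A^-2.
= (0.0715) / (0.130×5.860^2) = 0.07150/4.464 = 0.0160.
The undesired path is higher order in A, so low C_A (CSTR or dilute feed) favours R.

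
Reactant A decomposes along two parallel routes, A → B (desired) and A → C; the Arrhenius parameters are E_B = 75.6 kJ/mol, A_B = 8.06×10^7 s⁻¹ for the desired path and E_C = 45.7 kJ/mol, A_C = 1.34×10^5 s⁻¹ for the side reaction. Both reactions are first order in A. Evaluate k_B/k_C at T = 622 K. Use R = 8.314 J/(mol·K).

1.85

Since both paths have the same order in A, the concentration cancels and S_{B/C} = k_B/k_C = (A_B/A_C)·exp[(E_C−E_B)/(RT)].
(E_C−E_B)/(RT) = (45.7−75.6)×10³/(8.314×622) = -29900/5171 = -5.782.
k_B/k_C = (8.06×10^7/1.34×10^5)·exp(-5.782) = 601.5 × 0.003083 = 1.85.
Since E_B > E_C, raising the temperature improves selectivity toward B.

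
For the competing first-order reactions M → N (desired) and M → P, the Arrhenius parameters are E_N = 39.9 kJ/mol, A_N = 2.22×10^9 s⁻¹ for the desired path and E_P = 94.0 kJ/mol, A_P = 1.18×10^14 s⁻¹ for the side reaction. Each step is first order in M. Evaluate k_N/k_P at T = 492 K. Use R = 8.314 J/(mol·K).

Since both paths have the same order in M, the concentration cancels and S_{N/P} = k_N/k_P = (A_N/A_P)·exp[(E_P−E_N)/(RT)].
(E_P−E_N)/(RT) = (94.0−39.9)×10³/(8.314×492) = 54100/4090 = 13.23.
k_N/k_P = (2.22×10^9/1.18×10^14)·exp(13.23) = 1.881×10^-5 × 5.545×10^5 = 10.4.

10.4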